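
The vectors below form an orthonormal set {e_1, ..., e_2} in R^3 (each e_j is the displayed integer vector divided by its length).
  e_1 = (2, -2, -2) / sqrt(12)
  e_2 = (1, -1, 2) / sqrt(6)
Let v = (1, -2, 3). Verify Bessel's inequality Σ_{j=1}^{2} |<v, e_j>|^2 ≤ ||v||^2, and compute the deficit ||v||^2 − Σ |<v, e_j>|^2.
Σ |<v, e_j>|^2 = 27/2; ||v||^2 = 14; deficit = 1/2

Write each e_j = u_j / sqrt(<u_j, u_j>) where u_j is the displayed integer vector. Then <v, e_j> = <v, u_j> / sqrt(<u_j, u_j>), so |<v, e_j>|^2 = <v, u_j>^2 / <u_j, u_j>.
Coefficients: <v, e_1> = 0/sqrt(12), <v, e_2> = 9/sqrt(6).
Square and sum: Σ |<v, e_j>|^2 = 27/2.
Compute ||v||^2 = v·v = 14.
Deficit = 14 − 27/2 = 1/2 ≥ 0, confirming Bessel's inequality. (The deficit equals ||v − Σ <v,e_j> e_j||^2, the squared distance from v to span{e_j}.)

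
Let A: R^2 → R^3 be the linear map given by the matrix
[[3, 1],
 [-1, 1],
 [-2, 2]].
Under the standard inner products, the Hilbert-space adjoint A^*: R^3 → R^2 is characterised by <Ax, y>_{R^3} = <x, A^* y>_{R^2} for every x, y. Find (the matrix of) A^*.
A^* = A^T =
[[3, -1, -2],
 [1, 1, 2]]

For real matrices with standard dot products, the defining identity <Ax, y> = <x, A^* y> gives (Ax)^T y = x^T (A^*) y, i.e. x^T A^T y = x^T (A^*) y. Since this holds for all x, y, we must have A^* = A^T. Therefore
A^* =
[[3, -1, -2],
 [1, 1, 2]].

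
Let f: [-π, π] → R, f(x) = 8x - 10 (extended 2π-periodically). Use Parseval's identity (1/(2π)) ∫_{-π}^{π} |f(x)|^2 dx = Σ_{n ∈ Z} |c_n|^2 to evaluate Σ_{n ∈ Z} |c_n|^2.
Σ |c_n|^2 = 64π^2/3 + 100

Expand and integrate term by term over [-π, π]:
  ∫ (8x)^2 dx = 64·(2π^3/3); ∫ 2·8·(-10)·x dx = 0 (odd integrand); ∫ (-10)^2 dx = 100·2π.
So (1/(2π)) ∫_{-π}^{π} (8x - 10)^2 dx = 64π^2/3 + 100 = 64π^2/3 + 100.
Parseval ⇒ Σ |c_n|^2 = 64π^2/3 + 100.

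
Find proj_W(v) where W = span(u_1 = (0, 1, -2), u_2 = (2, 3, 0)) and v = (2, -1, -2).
proj_W(v) = (-1/7, 3/7, -9/7)

Set up U = [u_1 | ... | u_2] ∈ R^(3×2). The projector onto W = col(U) is P = U (U^T U)^(-1) U^T.
Compute U^T U =
  [5, 3]
  [3, 13],
and U^T v = (3, 1).
Solve U^T U · c = U^T v for the coefficients: c = (9/14, -1/14). The projection is proj_W(v) = U c.
Check: (v - proj_W(v)) · u_1 = 0  (should be 0).
Check: (v - proj_W(v)) · u_2 = 0  (should be 0).
Result: proj_W(v) = (-1/7, 3/7, -9/7).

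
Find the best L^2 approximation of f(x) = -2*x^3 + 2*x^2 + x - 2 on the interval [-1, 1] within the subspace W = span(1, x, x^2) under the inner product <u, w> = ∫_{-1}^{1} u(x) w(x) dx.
g(x) = 2*x^2 - x/5 - 2

The best approximation g ∈ W is the orthogonal projection of f onto W. Writing g = a_0 + a_1 x + a_2 x^2, the coefficients solve the normal equations G · a = b where
  G_{ij} = <φ_i, φ_j> and b_i = <f, φ_i>, with φ_0 = 1, φ_1 = x, φ_2 = x^2.
G =
  [2, 0, 2/3]
  [0, 2/3, 0]
  [2/3, 0, 2/5],
b = (-8/3, -2/15, -8/15).
Solving gives a_0 = -2, a_1 = -1/5, a_2 = 2, so
  g(x) = 2*x^2 - x/5 - 2.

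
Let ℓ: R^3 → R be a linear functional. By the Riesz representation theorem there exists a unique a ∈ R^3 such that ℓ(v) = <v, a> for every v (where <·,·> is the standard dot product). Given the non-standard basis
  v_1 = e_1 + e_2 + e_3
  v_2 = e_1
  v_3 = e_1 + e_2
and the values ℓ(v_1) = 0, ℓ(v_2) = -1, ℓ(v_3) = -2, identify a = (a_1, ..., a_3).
a = (-1, -1, 2)

Write a = (a_1, ..., a_3) in the standard basis. For each basis vector v_i, ℓ(v_i) = <v_i, a> is a linear equation in the a_j's. Collect the n equations into a matrix system V a = ℓ, where row i of V is v_i (expressed in the standard basis). Since V is invertible (lower-triangular with 1s on the diagonal, up to permutation), solve by back-substitution:
  V =
[[1, 1, 1],
 [1, 0, 0],
 [1, 1, 0]]
  V a = (0, -1, -2)
Solving gives a = (-1, -1, 2).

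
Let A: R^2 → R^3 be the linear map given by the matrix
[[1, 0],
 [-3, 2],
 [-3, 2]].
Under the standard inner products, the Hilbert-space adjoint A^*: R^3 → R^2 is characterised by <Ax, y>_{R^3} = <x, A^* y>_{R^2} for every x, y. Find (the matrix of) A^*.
A^* = A^T =
[[1, -3, -3],
 [0, 2, 2]]

For real matrices with standard dot products, the defining identity <Ax, y> = <x, A^* y> gives (Ax)^T y = x^T (A^*) y, i.e. x^T A^T y = x^T (A^*) y. Since this holds for all x, y, we must have A^* = A^T. Therefore
A^* =
[[1, -3, -3],
 [0, 2, 2]].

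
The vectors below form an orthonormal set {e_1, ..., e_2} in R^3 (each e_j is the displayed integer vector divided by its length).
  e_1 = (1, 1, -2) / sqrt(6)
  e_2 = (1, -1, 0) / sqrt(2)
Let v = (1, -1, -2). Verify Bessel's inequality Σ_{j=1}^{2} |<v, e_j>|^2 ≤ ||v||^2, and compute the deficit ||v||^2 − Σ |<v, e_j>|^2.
Σ |<v, e_j>|^2 = 14/3; ||v||^2 = 6; deficit = 4/3

Write each e_j = u_j / sqrt(<u_j, u_j>) where u_j is the displayed integer vector. Then <v, e_j> = <v, u_j> / sqrt(<u_j, u_j>), so |<v, e_j>|^2 = <v, u_j>^2 / <u_j, u_j>.
Coefficients: <v, e_1> = 4/sqrt(6), <v, e_2> = 2/sqrt(2).
Square and sum: Σ |<v, e_j>|^2 = 14/3.
Compute ||v||^2 = v·v = 6.
Deficit = 6 − 14/3 = 4/3 ≥ 0, confirming Bessel's inequality. (The deficit equals ||v − Σ <v,e_j> e_j||^2, the squared distance from v to span{e_j}.)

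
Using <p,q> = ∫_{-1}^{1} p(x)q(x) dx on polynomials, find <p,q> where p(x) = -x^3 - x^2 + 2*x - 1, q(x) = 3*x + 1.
<p,q> = 2/15

Expand the product: p(x)·q(x) = -3*x^4 - 4*x^3 + 5*x^2 - x - 1.
∫_{-1}^{1} of each monomial x^k gives [2/(k+1) if k even, 0 if k odd]. Integrating term-by-term (or equivalently evaluating the antiderivative F(x) = -3*x^5/5 - x^4 + 5*x^3/3 - x^2/2 - x at the endpoints):
  F(1) − F(−1) = -43/30 − (-47/30) = 2/15.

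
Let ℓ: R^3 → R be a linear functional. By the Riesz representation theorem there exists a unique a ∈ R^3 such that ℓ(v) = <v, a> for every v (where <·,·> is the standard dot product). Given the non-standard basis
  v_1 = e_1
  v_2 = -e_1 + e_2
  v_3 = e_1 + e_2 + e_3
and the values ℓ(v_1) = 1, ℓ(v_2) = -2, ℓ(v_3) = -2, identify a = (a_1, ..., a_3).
a = (1, -1, -2)

Write a = (a_1, ..., a_3) in the standard basis. For each basis vector v_i, ℓ(v_i) = <v_i, a> is a linear equation in the a_j's. Collect the n equations into a matrix system V a = ℓ, where row i of V is v_i (expressed in the standard basis). Since V is invertible (lower-triangular with 1s on the diagonal, up to permutation), solve by back-substitution:
  V =
[[1, 0, 0],
 [-1, 1, 0],
 [1, 1, 1]]
  V a = (1, -2, -2)
Solving gives a = (1, -1, -2).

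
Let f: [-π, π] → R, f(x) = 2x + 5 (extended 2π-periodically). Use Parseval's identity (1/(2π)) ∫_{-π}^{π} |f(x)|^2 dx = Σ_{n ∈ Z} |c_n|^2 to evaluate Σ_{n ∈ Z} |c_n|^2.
Σ |c_n|^2 = 4π^2/3 + 25

Expand and integrate term by term over [-π, π]:
  ∫ (2x)^2 dx = 4·(2π^3/3); ∫ 2·2·(5)·x dx = 0 (odd integrand); ∫ 5^2 dx = 25·2π.
So (1/(2π)) ∫_{-π}^{π} (2x + 5)^2 dx = 4π^2/3 + 25 = 4π^2/3 + 25.
Parseval ⇒ Σ |c_n|^2 = 4π^2/3 + 25.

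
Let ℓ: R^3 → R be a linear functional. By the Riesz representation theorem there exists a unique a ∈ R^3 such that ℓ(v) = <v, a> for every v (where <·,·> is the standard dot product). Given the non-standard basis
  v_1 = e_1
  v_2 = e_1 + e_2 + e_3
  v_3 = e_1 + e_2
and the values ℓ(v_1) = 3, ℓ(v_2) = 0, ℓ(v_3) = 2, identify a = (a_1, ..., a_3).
a = (3, -1, -2)

Write a = (a_1, ..., a_3) in the standard basis. For each basis vector v_i, ℓ(v_i) = <v_i, a> is a linear equation in the a_j's. Collect the n equations into a matrix system V a = ℓ, where row i of V is v_i (expressed in the standard basis). Since V is invertible (lower-triangular with 1s on the diagonal, up to permutation), solve by back-substitution:
  V =
[[1, 0, 0],
 [1, 1, 1],
 [1, 1, 0]]
  V a = (3, 0, 2)
Solving gives a = (3, -1, -2).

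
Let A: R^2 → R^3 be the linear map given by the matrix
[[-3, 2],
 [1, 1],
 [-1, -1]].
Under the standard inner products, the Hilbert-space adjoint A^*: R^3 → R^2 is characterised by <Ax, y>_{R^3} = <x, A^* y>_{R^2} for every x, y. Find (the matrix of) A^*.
A^* = A^T =
[[-3, 1, -1],
 [2, 1, -1]]

For real matrices with standard dot products, the defining identity <Ax, y> = <x, A^* y> gives (Ax)^T y = x^T (A^*) y, i.e. x^T A^T y = x^T (A^*) y. Since this holds for all x, y, we must have A^* = A^T. Therefore
A^* =
[[-3, 1, -1],
 [2, 1, -1]].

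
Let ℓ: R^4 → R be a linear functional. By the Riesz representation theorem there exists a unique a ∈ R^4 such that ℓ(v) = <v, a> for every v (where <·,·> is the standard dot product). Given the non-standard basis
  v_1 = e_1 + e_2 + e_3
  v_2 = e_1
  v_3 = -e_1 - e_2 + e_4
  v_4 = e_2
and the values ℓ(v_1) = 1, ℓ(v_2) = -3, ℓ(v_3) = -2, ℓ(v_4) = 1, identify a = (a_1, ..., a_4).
a = (-3, 1, 3, -4)

Write a = (a_1, ..., a_4) in the standard basis. For each basis vector v_i, ℓ(v_i) = <v_i, a> is a linear equation in the a_j's. Collect the n equations into a matrix system V a = ℓ, where row i of V is v_i (expressed in the standard basis). Since V is invertible (lower-triangular with 1s on the diagonal, up to permutation), solve by back-substitution:
  V =
[[1, 1, 1, 0],
 [1, 0, 0, 0],
 [-1, -1, 0, 1],
 [0, 1, 0, 0]]
  V a = (1, -3, -2, 1)
Solving gives a = (-3, 1, 3, -4).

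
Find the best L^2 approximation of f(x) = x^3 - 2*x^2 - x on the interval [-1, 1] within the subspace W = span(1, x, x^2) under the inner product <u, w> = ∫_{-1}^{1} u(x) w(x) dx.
g(x) = -2*x^2 - 2*x/5

The best approximation g ∈ W is the orthogonal projection of f onto W. Writing g = a_0 + a_1 x + a_2 x^2, the coefficients solve the normal equations G · a = b where
  G_{ij} = <φ_i, φ_j> and b_i = <f, φ_i>, with φ_0 = 1, φ_1 = x, φ_2 = x^2.
G =
  [2, 0, 2/3]
  [0, 2/3, 0]
  [2/3, 0, 2/5],
b = (-4/3, -4/15, -4/5).
Solving gives a_0 = 0, a_1 = -2/5, a_2 = -2, so
  g(x) = -2*x^2 - 2*x/5.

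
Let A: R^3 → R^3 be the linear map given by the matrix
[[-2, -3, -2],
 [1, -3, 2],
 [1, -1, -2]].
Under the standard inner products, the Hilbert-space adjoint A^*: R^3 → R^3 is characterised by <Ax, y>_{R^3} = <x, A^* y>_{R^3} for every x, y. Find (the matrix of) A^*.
A^* = A^T =
[[-2, 1, 1],
 [-3, -3, -1],
 [-2, 2, -2]]

For real matrices with standard dot products, the defining identity <Ax, y> = <x, A^* y> gives (Ax)^T y = x^T (A^*) y, i.e. x^T A^T y = x^T (A^*) y. Since this holds for all x, y, we must have A^* = A^T. Therefore
A^* =
[[-2, 1, 1],
 [-3, -3, -1],
 [-2, 2, -2]].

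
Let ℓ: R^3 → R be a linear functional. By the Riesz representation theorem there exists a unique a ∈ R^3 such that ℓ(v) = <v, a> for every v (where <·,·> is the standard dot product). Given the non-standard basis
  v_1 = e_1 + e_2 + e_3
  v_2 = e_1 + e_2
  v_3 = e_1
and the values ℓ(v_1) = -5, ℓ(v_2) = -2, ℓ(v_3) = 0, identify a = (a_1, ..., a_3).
a = (0, -2, -3)

Write a = (a_1, ..., a_3) in the standard basis. For each basis vector v_i, ℓ(v_i) = <v_i, a> is a linear equation in the a_j's. Collect the n equations into a matrix system V a = ℓ, where row i of V is v_i (expressed in the standard basis). Since V is invertible (lower-triangular with 1s on the diagonal, up to permutation), solve by back-substitution:
  V =
[[1, 1, 1],
 [1, 1, 0],
 [1, 0, 0]]
  V a = (-5, -2, 0)
Solving gives a = (0, -2, -3).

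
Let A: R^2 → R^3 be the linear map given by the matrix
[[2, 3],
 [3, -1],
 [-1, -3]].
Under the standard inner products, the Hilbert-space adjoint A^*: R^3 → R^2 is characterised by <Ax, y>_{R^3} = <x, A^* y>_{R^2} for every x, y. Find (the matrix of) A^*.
A^* = A^T =
[[2, 3, -1],
 [3, -1, -3]]

For real matrices with standard dot products, the defining identity <Ax, y> = <x, A^* y> gives (Ax)^T y = x^T (A^*) y, i.e. x^T A^T y = x^T (A^*) y. Since this holds for all x, y, we must have A^* = A^T. Therefore
A^* =
[[2, 3, -1],
 [3, -1, -3]].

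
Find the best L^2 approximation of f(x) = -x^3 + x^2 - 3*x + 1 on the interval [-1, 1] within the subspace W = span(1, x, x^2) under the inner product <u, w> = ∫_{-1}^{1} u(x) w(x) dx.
g(x) = x^2 - 18*x/5 + 1

The best approximation g ∈ W is the orthogonal projection of f onto W. Writing g = a_0 + a_1 x + a_2 x^2, the coefficients solve the normal equations G · a = b where
  G_{ij} = <φ_i, φ_j> and b_i = <f, φ_i>, with φ_0 = 1, φ_1 = x, φ_2 = x^2.
G =
  [2, 0, 2/3]
  [0, 2/3, 0]
  [2/3, 0, 2/5],
b = (8/3, -12/5, 16/15).
Solving gives a_0 = 1, a_1 = -18/5, a_2 = 1, so
  g(x) = x^2 - 18*x/5 + 1.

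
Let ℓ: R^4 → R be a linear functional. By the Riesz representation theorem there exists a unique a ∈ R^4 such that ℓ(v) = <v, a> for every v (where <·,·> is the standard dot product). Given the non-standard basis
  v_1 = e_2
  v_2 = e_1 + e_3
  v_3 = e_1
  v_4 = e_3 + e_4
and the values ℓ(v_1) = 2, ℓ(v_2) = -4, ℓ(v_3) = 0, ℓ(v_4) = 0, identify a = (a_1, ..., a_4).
a = (0, 2, -4, 4)

Write a = (a_1, ..., a_4) in the standard basis. For each basis vector v_i, ℓ(v_i) = <v_i, a> is a linear equation in the a_j's. Collect the n equations into a matrix system V a = ℓ, where row i of V is v_i (expressed in the standard basis). Since V is invertible (lower-triangular with 1s on the diagonal, up to permutation), solve by back-substitution:
  V =
[[0, 1, 0, 0],
 [1, 0, 1, 0],
 [1, 0, 0, 0],
 [0, 0, 1, 1]]
  V a = (2, -4, 0, 0)
Solving gives a = (0, 2, -4, 4).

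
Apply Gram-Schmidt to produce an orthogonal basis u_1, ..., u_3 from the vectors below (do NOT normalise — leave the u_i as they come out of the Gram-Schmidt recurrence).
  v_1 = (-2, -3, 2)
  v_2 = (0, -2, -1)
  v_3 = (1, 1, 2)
Orthogonal basis:
  u_1 = (-2, -3, 2)
  u_2 = (8/17, -22/17, -25/17)
  u_3 = (91/69, -26/69, 52/69)

Apply the Gram-Schmidt recurrence
  u_1 = v_1
  u_i = v_i − Σ_{j<i} ((v_i · u_j) / (u_j · u_j)) · u_j.

Step by step this gives:
  u_1 = (-2, -3, 2)
  u_2 = (8/17, -22/17, -25/17)
  u_3 = (91/69, -26/69, 52/69)

Orthogonality check:
  u_2 · u_1 = 0 (should be 0)
  u_3 · u_1 = 0 (should be 0)
  u_3 · u_2 = 0 (should be 0)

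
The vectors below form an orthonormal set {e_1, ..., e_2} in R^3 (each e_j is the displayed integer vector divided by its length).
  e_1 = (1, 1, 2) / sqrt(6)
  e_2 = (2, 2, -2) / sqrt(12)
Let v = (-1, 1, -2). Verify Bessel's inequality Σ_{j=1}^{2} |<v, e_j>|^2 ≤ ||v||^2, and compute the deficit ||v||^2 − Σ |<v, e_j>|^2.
Σ |<v, e_j>|^2 = 4; ||v||^2 = 6; deficit = 2

Write each e_j = u_j / sqrt(<u_j, u_j>) where u_j is the displayed integer vector. Then <v, e_j> = <v, u_j> / sqrt(<u_j, u_j>), so |<v, e_j>|^2 = <v, u_j>^2 / <u_j, u_j>.
Coefficients: <v, e_1> = -4/sqrt(6), <v, e_2> = 4/sqrt(12).
Square and sum: Σ |<v, e_j>|^2 = 4.
Compute ||v||^2 = v·v = 6.
Deficit = 6 − 4 = 2 ≥ 0, confirming Bessel's inequality. (The deficit equals ||v − Σ <v,e_j> e_j||^2, the squared distance from v to span{e_j}.)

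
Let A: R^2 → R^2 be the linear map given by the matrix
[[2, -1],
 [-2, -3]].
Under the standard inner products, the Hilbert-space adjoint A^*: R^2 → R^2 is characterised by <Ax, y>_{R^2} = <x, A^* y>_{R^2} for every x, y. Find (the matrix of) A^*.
A^* = A^T =
[[2, -2],
 [-1, -3]]

For real matrices with standard dot products, the defining identity <Ax, y> = <x, A^* y> gives (Ax)^T y = x^T (A^*) y, i.e. x^T A^T y = x^T (A^*) y. Since this holds for all x, y, we must have A^* = A^T. Therefore
A^* =
[[2, -2],
 [-1, -3]].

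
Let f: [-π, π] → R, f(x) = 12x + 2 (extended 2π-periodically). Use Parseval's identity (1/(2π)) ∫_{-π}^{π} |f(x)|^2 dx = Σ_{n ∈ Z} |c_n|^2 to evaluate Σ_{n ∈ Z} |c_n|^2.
Σ |c_n|^2 = 48π^2 + 4

Expand and integrate term by term over [-π, π]:
  ∫ (12x)^2 dx = 144·(2π^3/3); ∫ 2·12·(2)·x dx = 0 (odd integrand); ∫ 2^2 dx = 4·2π.
So (1/(2π)) ∫_{-π}^{π} (12x + 2)^2 dx = 144π^2/3 + 4 = 48π^2 + 4.
Parseval ⇒ Σ |c_n|^2 = 48π^2 + 4.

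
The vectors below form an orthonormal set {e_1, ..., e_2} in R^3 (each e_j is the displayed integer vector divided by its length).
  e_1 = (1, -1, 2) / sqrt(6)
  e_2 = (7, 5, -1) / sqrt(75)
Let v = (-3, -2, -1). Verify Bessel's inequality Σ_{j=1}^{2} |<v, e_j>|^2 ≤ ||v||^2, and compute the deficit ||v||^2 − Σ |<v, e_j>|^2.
Σ |<v, e_j>|^2 = 27/2; ||v||^2 = 14; deficit = 1/2

Write each e_j = u_j / sqrt(<u_j, u_j>) where u_j is the displayed integer vector. Then <v, e_j> = <v, u_j> / sqrt(<u_j, u_j>), so |<v, e_j>|^2 = <v, u_j>^2 / <u_j, u_j>.
Coefficients: <v, e_1> = -3/sqrt(6), <v, e_2> = -30/sqrt(75).
Square and sum: Σ |<v, e_j>|^2 = 27/2.
Compute ||v||^2 = v·v = 14.
Deficit = 14 − 27/2 = 1/2 ≥ 0, confirming Bessel's inequality. (The deficit equals ||v − Σ <v,e_j> e_j||^2, the squared distance from v to span{e_j}.)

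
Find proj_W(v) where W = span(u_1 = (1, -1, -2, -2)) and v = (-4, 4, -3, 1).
proj_W(v) = (-2/5, 2/5, 4/5, 4/5)

Set up U = [u_1 | ... | u_1] ∈ R^(4×1). The projector onto W = col(U) is P = U (U^T U)^(-1) U^T.
Compute U^T U =
  [10],
and U^T v = (-4).
Solve U^T U · c = U^T v for the coefficients: c = (-2/5). The projection is proj_W(v) = U c.
Check: (v - proj_W(v)) · u_1 = 0  (should be 0).
Result: proj_W(v) = (-2/5, 2/5, 4/5, 4/5).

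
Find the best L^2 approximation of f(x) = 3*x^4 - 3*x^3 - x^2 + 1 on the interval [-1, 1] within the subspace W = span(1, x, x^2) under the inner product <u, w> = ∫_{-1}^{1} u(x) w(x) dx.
g(x) = 11*x^2/7 - 9*x/5 + 26/35

The best approximation g ∈ W is the orthogonal projection of f onto W. Writing g = a_0 + a_1 x + a_2 x^2, the coefficients solve the normal equations G · a = b where
  G_{ij} = <φ_i, φ_j> and b_i = <f, φ_i>, with φ_0 = 1, φ_1 = x, φ_2 = x^2.
G =
  [2, 0, 2/3]
  [0, 2/3, 0]
  [2/3, 0, 2/5],
b = (38/15, -6/5, 118/105).
Solving gives a_0 = 26/35, a_1 = -9/5, a_2 = 11/7, so
  g(x) = 11*x^2/7 - 9*x/5 + 26/35.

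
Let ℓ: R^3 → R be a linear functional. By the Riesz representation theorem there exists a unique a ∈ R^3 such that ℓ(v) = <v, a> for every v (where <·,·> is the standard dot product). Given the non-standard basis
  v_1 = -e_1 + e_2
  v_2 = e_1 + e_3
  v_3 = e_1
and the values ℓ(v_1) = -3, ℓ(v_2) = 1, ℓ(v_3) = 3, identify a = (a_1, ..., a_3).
a = (3, 0, -2)

Write a = (a_1, ..., a_3) in the standard basis. For each basis vector v_i, ℓ(v_i) = <v_i, a> is a linear equation in the a_j's. Collect the n equations into a matrix system V a = ℓ, where row i of V is v_i (expressed in the standard basis). Since V is invertible (lower-triangular with 1s on the diagonal, up to permutation), solve by back-substitution:
  V =
[[-1, 1, 0],
 [1, 0, 1],
 [1, 0, 0]]
  V a = (-3, 1, 3)
Solving gives a = (3, 0, -2).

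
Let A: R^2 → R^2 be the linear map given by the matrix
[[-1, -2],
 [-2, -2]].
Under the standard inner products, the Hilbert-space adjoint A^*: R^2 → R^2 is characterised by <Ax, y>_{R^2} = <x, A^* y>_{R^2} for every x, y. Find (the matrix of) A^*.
A^* = A^T =
[[-1, -2],
 [-2, -2]]

For real matrices with standard dot products, the defining identity <Ax, y> = <x, A^* y> gives (Ax)^T y = x^T (A^*) y, i.e. x^T A^T y = x^T (A^*) y. Since this holds for all x, y, we must have A^* = A^T. Therefore
A^* =
[[-1, -2],
 [-2, -2]].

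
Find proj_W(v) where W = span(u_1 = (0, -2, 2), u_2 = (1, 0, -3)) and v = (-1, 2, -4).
proj_W(v) = (4/11, 27/11, -39/11)

Set up U = [u_1 | ... | u_2] ∈ R^(3×2). The projector onto W = col(U) is P = U (U^T U)^(-1) U^T.
Compute U^T U =
  [8, -6]
  [-6, 10],
and U^T v = (-12, 11).
Solve U^T U · c = U^T v for the coefficients: c = (-27/22, 4/11). The projection is proj_W(v) = U c.
Check: (v - proj_W(v)) · u_1 = 0  (should be 0).
Check: (v - proj_W(v)) · u_2 = 0  (should be 0).
Result: proj_W(v) = (4/11, 27/11, -39/11).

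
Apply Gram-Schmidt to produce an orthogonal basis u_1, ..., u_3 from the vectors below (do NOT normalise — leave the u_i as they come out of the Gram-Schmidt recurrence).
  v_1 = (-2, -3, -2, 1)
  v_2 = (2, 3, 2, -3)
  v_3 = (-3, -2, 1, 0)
Orthogonal basis:
  u_1 = (-2, -3, -2, 1)
  u_2 = (-2/9, -1/3, -2/9, -17/9)
  u_3 = (-31/17, -4/17, 37/17, 0)

Apply the Gram-Schmidt recurrence
  u_1 = v_1
  u_i = v_i − Σ_{j<i} ((v_i · u_j) / (u_j · u_j)) · u_j.

Step by step this gives:
  u_1 = (-2, -3, -2, 1)
  u_2 = (-2/9, -1/3, -2/9, -17/9)
  u_3 = (-31/17, -4/17, 37/17, 0)

Orthogonality check:
  u_2 · u_1 = 0 (should be 0)
  u_3 · u_1 = 0 (should be 0)
  u_3 · u_2 = 0 (should be 0)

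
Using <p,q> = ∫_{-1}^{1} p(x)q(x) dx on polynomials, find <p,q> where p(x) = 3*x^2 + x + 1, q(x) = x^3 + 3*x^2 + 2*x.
<p,q> = 22/3

Expand the product: p(x)·q(x) = 3*x^5 + 10*x^4 + 10*x^3 + 5*x^2 + 2*x.
∫_{-1}^{1} of each monomial x^k gives [2/(k+1) if k even, 0 if k odd]. Integrating term-by-term (or equivalently evaluating the antiderivative F(x) = x^6/2 + 2*x^5 + 5*x^4/2 + 5*x^3/3 + x^2 at the endpoints):
  F(1) − F(−1) = 23/3 − (1/3) = 22/3.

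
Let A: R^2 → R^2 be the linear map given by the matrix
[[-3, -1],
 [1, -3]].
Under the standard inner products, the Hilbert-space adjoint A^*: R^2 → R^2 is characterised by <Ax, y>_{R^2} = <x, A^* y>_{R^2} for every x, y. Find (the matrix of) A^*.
A^* = A^T =
[[-3, 1],
 [-1, -3]]

For real matrices with standard dot products, the defining identity <Ax, y> = <x, A^* y> gives (Ax)^T y = x^T (A^*) y, i.e. x^T A^T y = x^T (A^*) y. Since this holds for all x, y, we must have A^* = A^T. Therefore
A^* =
[[-3, 1],
 [-1, -3]].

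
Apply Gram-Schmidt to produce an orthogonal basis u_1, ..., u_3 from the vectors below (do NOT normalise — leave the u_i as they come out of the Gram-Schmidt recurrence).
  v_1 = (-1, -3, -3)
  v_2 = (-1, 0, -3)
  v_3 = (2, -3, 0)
Orthogonal basis:
  u_1 = (-1, -3, -3)
  u_2 = (-9/19, 30/19, -27/19)
  u_3 = (9/5, 0, -3/5)

Apply the Gram-Schmidt recurrence
  u_1 = v_1
  u_i = v_i − Σ_{j<i} ((v_i · u_j) / (u_j · u_j)) · u_j.

Step by step this gives:
  u_1 = (-1, -3, -3)
  u_2 = (-9/19, 30/19, -27/19)
  u_3 = (9/5, 0, -3/5)

Orthogonality check:
  u_2 · u_1 = 0 (should be 0)
  u_3 · u_1 = 0 (should be 0)
  u_3 · u_2 = 0 (should be 0)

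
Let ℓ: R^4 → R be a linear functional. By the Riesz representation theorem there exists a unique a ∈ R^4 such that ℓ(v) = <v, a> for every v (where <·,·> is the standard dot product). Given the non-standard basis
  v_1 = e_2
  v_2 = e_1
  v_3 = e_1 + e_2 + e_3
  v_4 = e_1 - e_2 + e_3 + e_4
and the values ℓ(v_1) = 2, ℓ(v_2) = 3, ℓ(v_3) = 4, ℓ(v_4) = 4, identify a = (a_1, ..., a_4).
a = (3, 2, -1, 4)

Write a = (a_1, ..., a_4) in the standard basis. For each basis vector v_i, ℓ(v_i) = <v_i, a> is a linear equation in the a_j's. Collect the n equations into a matrix system V a = ℓ, where row i of V is v_i (expressed in the standard basis). Since V is invertible (lower-triangular with 1s on the diagonal, up to permutation), solve by back-substitution:
  V =
[[0, 1, 0, 0],
 [1, 0, 0, 0],
 [1, 1, 1, 0],
 [1, -1, 1, 1]]
  V a = (2, 3, 4, 4)
Solving gives a = (3, 2, -1, 4).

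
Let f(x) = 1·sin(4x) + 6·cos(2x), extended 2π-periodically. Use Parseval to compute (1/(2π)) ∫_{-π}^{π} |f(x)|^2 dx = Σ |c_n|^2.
Σ |c_n|^2 = 37/2

Expand |f|^2 and use orthogonality of {sin(nx), cos(mx)} on [-π, π]:
  ∫_{-π}^{π} sin(nx)^2 dx = π, ∫ cos(mx)^2 dx = π, and cross terms integrate to 0.
So ∫_{-π}^{π} f(x)^2 dx = 1^2 · π + 6^2 · π = (1 + 36)π.
Divide by 2π: (1 + 36)/2 = 37/2.
By Parseval, this equals Σ |c_n|^2.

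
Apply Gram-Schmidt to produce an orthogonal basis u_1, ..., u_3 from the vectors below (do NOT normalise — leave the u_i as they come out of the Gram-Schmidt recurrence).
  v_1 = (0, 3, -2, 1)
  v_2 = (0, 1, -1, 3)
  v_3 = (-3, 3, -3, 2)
Orthogonal basis:
  u_1 = (0, 3, -2, 1)
  u_2 = (0, -5/7, 1/7, 17/7)
  u_3 = (-3, -7/18, -28/45, -7/90)

Apply the Gram-Schmidt recurrence
  u_1 = v_1
  u_i = v_i − Σ_{j<i} ((v_i · u_j) / (u_j · u_j)) · u_j.

Step by step this gives:
  u_1 = (0, 3, -2, 1)
  u_2 = (0, -5/7, 1/7, 17/7)
  u_3 = (-3, -7/18, -28/45, -7/90)

Orthogonality check:
  u_2 · u_1 = 0 (should be 0)
  u_3 · u_1 = 0 (should be 0)
  u_3 · u_2 = 0 (should be 0)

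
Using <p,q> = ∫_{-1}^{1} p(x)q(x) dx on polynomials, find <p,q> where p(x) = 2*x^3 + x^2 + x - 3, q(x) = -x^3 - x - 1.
<p,q> = 304/105

Expand the product: p(x)·q(x) = -2*x^6 - x^5 - 3*x^4 - 2*x^2 + 2*x + 3.
∫_{-1}^{1} of each monomial x^k gives [2/(k+1) if k even, 0 if k odd]. Integrating term-by-term (or equivalently evaluating the antiderivative F(x) = -2*x^7/7 - x^6/6 - 3*x^5/5 - 2*x^3/3 + x^2 + 3*x at the endpoints):
  F(1) − F(−1) = 479/210 − (-43/70) = 304/105.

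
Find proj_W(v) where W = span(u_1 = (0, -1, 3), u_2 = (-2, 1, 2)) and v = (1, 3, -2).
proj_W(v) = (-6/13, 81/65, -168/65)

Set up U = [u_1 | ... | u_2] ∈ R^(3×2). The projector onto W = col(U) is P = U (U^T U)^(-1) U^T.
Compute U^T U =
  [10, 5]
  [5, 9],
and U^T v = (-9, -3).
Solve U^T U · c = U^T v for the coefficients: c = (-66/65, 3/13). The projection is proj_W(v) = U c.
Check: (v - proj_W(v)) · u_1 = 0  (should be 0).
Check: (v - proj_W(v)) · u_2 = 0  (should be 0).
Result: proj_W(v) = (-6/13, 81/65, -168/65).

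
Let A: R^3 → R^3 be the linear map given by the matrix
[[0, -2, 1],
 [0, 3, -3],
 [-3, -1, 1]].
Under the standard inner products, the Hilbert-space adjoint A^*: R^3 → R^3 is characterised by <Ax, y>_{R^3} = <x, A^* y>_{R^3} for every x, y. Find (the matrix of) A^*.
A^* = A^T =
[[0, 0, -3],
 [-2, 3, -1],
 [1, -3, 1]]

For real matrices with standard dot products, the defining identity <Ax, y> = <x, A^* y> gives (Ax)^T y = x^T (A^*) y, i.e. x^T A^T y = x^T (A^*) y. Since this holds for all x, y, we must have A^* = A^T. Therefore
A^* =
[[0, 0, -3],
 [-2, 3, -1],
 [1, -3, 1]].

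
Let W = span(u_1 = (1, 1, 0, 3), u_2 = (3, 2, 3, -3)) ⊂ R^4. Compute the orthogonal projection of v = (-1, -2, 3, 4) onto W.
proj_W(v) = (17/325, 7/25, -222/325, 939/325)

Set up U = [u_1 | ... | u_2] ∈ R^(4×2). The projector onto W = col(U) is P = U (U^T U)^(-1) U^T.
Compute U^T U =
  [11, -4]
  [-4, 31],
and U^T v = (9, -10).
Solve U^T U · c = U^T v for the coefficients: c = (239/325, -74/325). The projection is proj_W(v) = U c.
Check: (v - proj_W(v)) · u_1 = 0  (should be 0).
Check: (v - proj_W(v)) · u_2 = 0  (should be 0).
Result: proj_W(v) = (17/325, 7/25, -222/325, 939/325).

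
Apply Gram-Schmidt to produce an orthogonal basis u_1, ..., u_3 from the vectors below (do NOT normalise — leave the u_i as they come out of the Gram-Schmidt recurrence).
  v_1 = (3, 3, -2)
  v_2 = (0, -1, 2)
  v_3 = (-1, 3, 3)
Orthogonal basis:
  u_1 = (3, 3, -2)
  u_2 = (21/22, -1/22, 15/11)
  u_3 = (-124/61, 186/61, 93/61)

Apply the Gram-Schmidt recurrence
  u_1 = v_1
  u_i = v_i − Σ_{j<i} ((v_i · u_j) / (u_j · u_j)) · u_j.

Step by step this gives:
  u_1 = (3, 3, -2)
  u_2 = (21/22, -1/22, 15/11)
  u_3 = (-124/61, 186/61, 93/61)

Orthogonality check:
  u_2 · u_1 = 0 (should be 0)
  u_3 · u_1 = 0 (should be 0)
  u_3 · u_2 = 0 (should be 0)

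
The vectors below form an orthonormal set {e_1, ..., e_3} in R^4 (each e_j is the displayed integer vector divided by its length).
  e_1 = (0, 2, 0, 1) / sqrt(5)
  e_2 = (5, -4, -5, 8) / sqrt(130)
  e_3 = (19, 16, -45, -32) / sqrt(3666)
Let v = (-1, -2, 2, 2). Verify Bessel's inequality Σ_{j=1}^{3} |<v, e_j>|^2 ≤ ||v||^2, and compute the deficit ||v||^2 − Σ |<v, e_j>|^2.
Σ |<v, e_j>|^2 = 1817/141; ||v||^2 = 13; deficit = 16/141

Write each e_j = u_j / sqrt(<u_j, u_j>) where u_j is the displayed integer vector. Then <v, e_j> = <v, u_j> / sqrt(<u_j, u_j>), so |<v, e_j>|^2 = <v, u_j>^2 / <u_j, u_j>.
Coefficients: <v, e_1> = -2/sqrt(5), <v, e_2> = 9/sqrt(130), <v, e_3> = -205/sqrt(3666).
Square and sum: Σ |<v, e_j>|^2 = 1817/141.
Compute ||v||^2 = v·v = 13.
Deficit = 13 − 1817/141 = 16/141 ≥ 0, confirming Bessel's inequality. (The deficit equals ||v − Σ <v,e_j> e_j||^2, the squared distance from v to span{e_j}.)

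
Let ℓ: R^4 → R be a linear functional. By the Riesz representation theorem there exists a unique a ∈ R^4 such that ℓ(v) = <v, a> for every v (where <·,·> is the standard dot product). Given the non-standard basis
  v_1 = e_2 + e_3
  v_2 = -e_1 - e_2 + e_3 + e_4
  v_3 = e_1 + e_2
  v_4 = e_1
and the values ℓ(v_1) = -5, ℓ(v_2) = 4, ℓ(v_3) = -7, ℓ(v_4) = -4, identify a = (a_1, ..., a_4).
a = (-4, -3, -2, -1)

Write a = (a_1, ..., a_4) in the standard basis. For each basis vector v_i, ℓ(v_i) = <v_i, a> is a linear equation in the a_j's. Collect the n equations into a matrix system V a = ℓ, where row i of V is v_i (expressed in the standard basis). Since V is invertible (lower-triangular with 1s on the diagonal, up to permutation), solve by back-substitution:
  V =
[[0, 1, 1, 0],
 [-1, -1, 1, 1],
 [1, 1, 0, 0],
 [1, 0, 0, 0]]
  V a = (-5, 4, -7, -4)
Solving gives a = (-4, -3, -2, -1).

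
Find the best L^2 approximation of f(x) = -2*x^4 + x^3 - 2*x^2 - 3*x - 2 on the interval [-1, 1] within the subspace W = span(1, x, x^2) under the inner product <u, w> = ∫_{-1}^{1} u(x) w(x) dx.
g(x) = -26*x^2/7 - 12*x/5 - 64/35

The best approximation g ∈ W is the orthogonal projection of f onto W. Writing g = a_0 + a_1 x + a_2 x^2, the coefficients solve the normal equations G · a = b where
  G_{ij} = <φ_i, φ_j> and b_i = <f, φ_i>, with φ_0 = 1, φ_1 = x, φ_2 = x^2.
G =
  [2, 0, 2/3]
  [0, 2/3, 0]
  [2/3, 0, 2/5],
b = (-92/15, -8/5, -284/105).
Solving gives a_0 = -64/35, a_1 = -12/5, a_2 = -26/7, so
  g(x) = -26*x^2/7 - 12*x/5 - 64/35.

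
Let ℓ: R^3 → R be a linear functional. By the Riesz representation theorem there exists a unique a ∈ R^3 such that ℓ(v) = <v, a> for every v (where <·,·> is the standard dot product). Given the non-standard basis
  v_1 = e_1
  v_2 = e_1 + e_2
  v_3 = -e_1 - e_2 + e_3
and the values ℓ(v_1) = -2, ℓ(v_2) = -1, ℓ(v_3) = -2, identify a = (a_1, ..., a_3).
a = (-2, 1, -3)

Write a = (a_1, ..., a_3) in the standard basis. For each basis vector v_i, ℓ(v_i) = <v_i, a> is a linear equation in the a_j's. Collect the n equations into a matrix system V a = ℓ, where row i of V is v_i (expressed in the standard basis). Since V is invertible (lower-triangular with 1s on the diagonal, up to permutation), solve by back-substitution:
  V =
[[1, 0, 0],
 [1, 1, 0],
 [-1, -1, 1]]
  V a = (-2, -1, -2)
Solving gives a = (-2, 1, -3).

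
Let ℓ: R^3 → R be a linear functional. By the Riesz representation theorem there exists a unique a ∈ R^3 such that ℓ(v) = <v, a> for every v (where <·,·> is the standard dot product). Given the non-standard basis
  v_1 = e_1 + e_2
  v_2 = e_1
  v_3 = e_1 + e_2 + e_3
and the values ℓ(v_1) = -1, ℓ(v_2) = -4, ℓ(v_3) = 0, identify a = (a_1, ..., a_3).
a = (-4, 3, 1)

Write a = (a_1, ..., a_3) in the standard basis. For each basis vector v_i, ℓ(v_i) = <v_i, a> is a linear equation in the a_j's. Collect the n equations into a matrix system V a = ℓ, where row i of V is v_i (expressed in the standard basis). Since V is invertible (lower-triangular with 1s on the diagonal, up to permutation), solve by back-substitution:
  V =
[[1, 1, 0],
 [1, 0, 0],
 [1, 1, 1]]
  V a = (-1, -4, 0)
Solving gives a = (-4, 3, 1).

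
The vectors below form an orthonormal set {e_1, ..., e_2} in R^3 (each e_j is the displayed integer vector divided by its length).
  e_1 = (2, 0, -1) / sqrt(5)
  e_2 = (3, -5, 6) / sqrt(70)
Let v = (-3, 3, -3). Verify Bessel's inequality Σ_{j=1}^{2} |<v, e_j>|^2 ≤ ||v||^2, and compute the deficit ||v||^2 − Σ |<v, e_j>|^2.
Σ |<v, e_j>|^2 = 27; ||v||^2 = 27; deficit = 0

Write each e_j = u_j / sqrt(<u_j, u_j>) where u_j is the displayed integer vector. Then <v, e_j> = <v, u_j> / sqrt(<u_j, u_j>), so |<v, e_j>|^2 = <v, u_j>^2 / <u_j, u_j>.
Coefficients: <v, e_1> = -3/sqrt(5), <v, e_2> = -42/sqrt(70).
Square and sum: Σ |<v, e_j>|^2 = 27.
Compute ||v||^2 = v·v = 27.
Deficit = 27 − 27 = 0 ≥ 0, confirming Bessel's inequality. (The deficit equals ||v − Σ <v,e_j> e_j||^2, the squared distance from v to span{e_j}.)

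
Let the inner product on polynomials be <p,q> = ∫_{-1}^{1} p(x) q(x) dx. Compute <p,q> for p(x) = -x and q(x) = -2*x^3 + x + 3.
<p,q> = 2/15

Expand the product: p(x)·q(x) = 2*x^4 - x^2 - 3*x.
∫_{-1}^{1} of each monomial x^k gives [2/(k+1) if k even, 0 if k odd]. Integrating term-by-term (or equivalently evaluating the antiderivative F(x) = 2*x^5/5 - x^3/3 - 3*x^2/2 at the endpoints):
  F(1) − F(−1) = -43/30 − (-47/30) = 2/15.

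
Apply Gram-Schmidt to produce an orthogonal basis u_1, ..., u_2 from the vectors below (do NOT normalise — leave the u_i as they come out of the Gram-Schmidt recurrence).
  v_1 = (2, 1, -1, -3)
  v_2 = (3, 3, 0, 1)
Orthogonal basis:
  u_1 = (2, 1, -1, -3)
  u_2 = (11/5, 13/5, 2/5, 11/5)

Apply the Gram-Schmidt recurrence
  u_1 = v_1
  u_i = v_i − Σ_{j<i} ((v_i · u_j) / (u_j · u_j)) · u_j.

Step by step this gives:
  u_1 = (2, 1, -1, -3)
  u_2 = (11/5, 13/5, 2/5, 11/5)

Orthogonality check:
  u_2 · u_1 = 0 (should be 0)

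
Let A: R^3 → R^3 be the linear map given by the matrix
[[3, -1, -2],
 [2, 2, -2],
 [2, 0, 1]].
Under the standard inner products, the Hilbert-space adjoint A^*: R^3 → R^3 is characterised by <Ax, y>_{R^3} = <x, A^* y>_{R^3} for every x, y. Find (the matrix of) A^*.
A^* = A^T =
[[3, 2, 2],
 [-1, 2, 0],
 [-2, -2, 1]]

For real matrices with standard dot products, the defining identity <Ax, y> = <x, A^* y> gives (Ax)^T y = x^T (A^*) y, i.e. x^T A^T y = x^T (A^*) y. Since this holds for all x, y, we must have A^* = A^T. Therefore
A^* =
[[3, 2, 2],
 [-1, 2, 0],
 [-2, -2, 1]].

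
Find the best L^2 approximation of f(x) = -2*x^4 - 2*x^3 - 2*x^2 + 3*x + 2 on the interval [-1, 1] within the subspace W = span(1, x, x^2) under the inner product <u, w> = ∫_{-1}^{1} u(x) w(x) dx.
g(x) = -26*x^2/7 + 9*x/5 + 76/35

The best approximation g ∈ W is the orthogonal projection of f onto W. Writing g = a_0 + a_1 x + a_2 x^2, the coefficients solve the normal equations G · a = b where
  G_{ij} = <φ_i, φ_j> and b_i = <f, φ_i>, with φ_0 = 1, φ_1 = x, φ_2 = x^2.
G =
  [2, 0, 2/3]
  [0, 2/3, 0]
  [2/3, 0, 2/5],
b = (28/15, 6/5, -4/105).
Solving gives a_0 = 76/35, a_1 = 9/5, a_2 = -26/7, so
  g(x) = -26*x^2/7 + 9*x/5 + 76/35.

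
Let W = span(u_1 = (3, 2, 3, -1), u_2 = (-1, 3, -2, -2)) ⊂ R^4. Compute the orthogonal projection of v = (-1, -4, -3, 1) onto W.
proj_W(v) = (-139/59, -188/59, -113/59, 107/59)

Set up U = [u_1 | ... | u_2] ∈ R^(4×2). The projector onto W = col(U) is P = U (U^T U)^(-1) U^T.
Compute U^T U =
  [23, -1]
  [-1, 18],
and U^T v = (-21, -7).
Solve U^T U · c = U^T v for the coefficients: c = (-55/59, -26/59). The projection is proj_W(v) = U c.
Check: (v - proj_W(v)) · u_1 = 0  (should be 0).
Check: (v - proj_W(v)) · u_2 = 0  (should be 0).
Result: proj_W(v) = (-139/59, -188/59, -113/59, 107/59).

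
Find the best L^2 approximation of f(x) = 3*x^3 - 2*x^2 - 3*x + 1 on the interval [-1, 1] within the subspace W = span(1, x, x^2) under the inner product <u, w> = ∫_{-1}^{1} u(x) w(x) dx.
g(x) = -2*x^2 - 6*x/5 + 1

The best approximation g ∈ W is the orthogonal projection of f onto W. Writing g = a_0 + a_1 x + a_2 x^2, the coefficients solve the normal equations G · a = b where
  G_{ij} = <φ_i, φ_j> and b_i = <f, φ_i>, with φ_0 = 1, φ_1 = x, φ_2 = x^2.
G =
  [2, 0, 2/3]
  [0, 2/3, 0]
  [2/3, 0, 2/5],
b = (2/3, -4/5, -2/15).
Solving gives a_0 = 1, a_1 = -6/5, a_2 = -2, so
  g(x) = -2*x^2 - 6*x/5 + 1.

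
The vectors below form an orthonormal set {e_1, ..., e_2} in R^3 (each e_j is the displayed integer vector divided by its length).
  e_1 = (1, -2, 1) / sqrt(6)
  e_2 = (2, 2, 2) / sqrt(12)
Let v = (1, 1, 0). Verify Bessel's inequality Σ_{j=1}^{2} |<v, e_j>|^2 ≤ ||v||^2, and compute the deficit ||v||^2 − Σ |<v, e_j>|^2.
Σ |<v, e_j>|^2 = 3/2; ||v||^2 = 2; deficit = 1/2

Write each e_j = u_j / sqrt(<u_j, u_j>) where u_j is the displayed integer vector. Then <v, e_j> = <v, u_j> / sqrt(<u_j, u_j>), so |<v, e_j>|^2 = <v, u_j>^2 / <u_j, u_j>.
Coefficients: <v, e_1> = -1/sqrt(6), <v, e_2> = 4/sqrt(12).
Square and sum: Σ |<v, e_j>|^2 = 3/2.
Compute ||v||^2 = v·v = 2.
Deficit = 2 − 3/2 = 1/2 ≥ 0, confirming Bessel's inequality. (The deficit equals ||v − Σ <v,e_j> e_j||^2, the squared distance from v to span{e_j}.)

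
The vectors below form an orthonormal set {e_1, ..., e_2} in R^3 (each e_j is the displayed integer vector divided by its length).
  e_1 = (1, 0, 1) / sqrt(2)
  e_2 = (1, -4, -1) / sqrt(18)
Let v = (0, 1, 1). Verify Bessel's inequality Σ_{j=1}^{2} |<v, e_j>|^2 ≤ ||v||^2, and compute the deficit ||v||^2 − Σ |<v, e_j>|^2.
Σ |<v, e_j>|^2 = 17/9; ||v||^2 = 2; deficit = 1/9

Write each e_j = u_j / sqrt(<u_j, u_j>) where u_j is the displayed integer vector. Then <v, e_j> = <v, u_j> / sqrt(<u_j, u_j>), so |<v, e_j>|^2 = <v, u_j>^2 / <u_j, u_j>.
Coefficients: <v, e_1> = 1/sqrt(2), <v, e_2> = -5/sqrt(18).
Square and sum: Σ |<v, e_j>|^2 = 17/9.
Compute ||v||^2 = v·v = 2.
Deficit = 2 − 17/9 = 1/9 ≥ 0, confirming Bessel's inequality. (The deficit equals ||v − Σ <v,e_j> e_j||^2, the squared distance from v to span{e_j}.)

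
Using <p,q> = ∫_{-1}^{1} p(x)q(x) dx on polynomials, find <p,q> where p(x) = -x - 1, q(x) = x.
<p,q> = -2/3

Expand the product: p(x)·q(x) = -x^2 - x.
∫_{-1}^{1} of each monomial x^k gives [2/(k+1) if k even, 0 if k odd]. Integrating term-by-term (or equivalently evaluating the antiderivative F(x) = -x^3/3 - x^2/2 at the endpoints):
  F(1) − F(−1) = -5/6 − (-1/6) = -2/3.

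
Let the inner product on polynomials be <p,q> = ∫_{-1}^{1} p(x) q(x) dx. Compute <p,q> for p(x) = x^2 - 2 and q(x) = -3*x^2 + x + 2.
<p,q> = -58/15

Expand the product: p(x)·q(x) = -3*x^4 + x^3 + 8*x^2 - 2*x - 4.
∫_{-1}^{1} of each monomial x^k gives [2/(k+1) if k even, 0 if k odd]. Integrating term-by-term (or equivalently evaluating the antiderivative F(x) = -3*x^5/5 + x^4/4 + 8*x^3/3 - x^2 - 4*x at the endpoints):
  F(1) − F(−1) = -161/60 − (71/60) = -58/15.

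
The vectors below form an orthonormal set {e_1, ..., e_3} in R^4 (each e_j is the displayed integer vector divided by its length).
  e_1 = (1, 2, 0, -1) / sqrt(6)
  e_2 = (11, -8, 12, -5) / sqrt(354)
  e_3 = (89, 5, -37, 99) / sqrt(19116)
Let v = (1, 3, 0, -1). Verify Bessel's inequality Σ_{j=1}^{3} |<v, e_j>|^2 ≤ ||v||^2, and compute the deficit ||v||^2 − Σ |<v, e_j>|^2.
Σ |<v, e_j>|^2 = 3515/324; ||v||^2 = 11; deficit = 49/324

Write each e_j = u_j / sqrt(<u_j, u_j>) where u_j is the displayed integer vector. Then <v, e_j> = <v, u_j> / sqrt(<u_j, u_j>), so |<v, e_j>|^2 = <v, u_j>^2 / <u_j, u_j>.
Coefficients: <v, e_1> = 8/sqrt(6), <v, e_2> = -8/sqrt(354), <v, e_3> = 5/sqrt(19116).
Square and sum: Σ |<v, e_j>|^2 = 3515/324.
Compute ||v||^2 = v·v = 11.
Deficit = 11 − 3515/324 = 49/324 ≥ 0, confirming Bessel's inequality. (The deficit equals ||v − Σ <v,e_j> e_j||^2, the squared distance from v to span{e_j}.)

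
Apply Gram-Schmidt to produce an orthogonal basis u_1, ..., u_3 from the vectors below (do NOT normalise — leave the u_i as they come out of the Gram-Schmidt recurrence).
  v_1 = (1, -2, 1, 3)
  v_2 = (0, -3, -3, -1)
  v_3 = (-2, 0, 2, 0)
Orthogonal basis:
  u_1 = (1, -2, 1, 3)
  u_2 = (0, -3, -3, -1)
  u_3 = (-2, -18/19, 20/19, -6/19)

Apply the Gram-Schmidt recurrence
  u_1 = v_1
  u_i = v_i − Σ_{j<i} ((v_i · u_j) / (u_j · u_j)) · u_j.

Step by step this gives:
  u_1 = (1, -2, 1, 3)
  u_2 = (0, -3, -3, -1)
  u_3 = (-2, -18/19, 20/19, -6/19)

Orthogonality check:
  u_2 · u_1 = 0 (should be 0)
  u_3 · u_1 = 0 (should be 0)
  u_3 · u_2 = 0 (should be 0)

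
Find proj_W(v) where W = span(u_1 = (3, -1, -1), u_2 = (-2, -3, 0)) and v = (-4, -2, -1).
proj_W(v) = (-479/134, -153/67, 75/134)

Set up U = [u_1 | ... | u_2] ∈ R^(3×2). The projector onto W = col(U) is P = U (U^T U)^(-1) U^T.
Compute U^T U =
  [11, -3]
  [-3, 13],
and U^T v = (-9, 14).
Solve U^T U · c = U^T v for the coefficients: c = (-75/134, 127/134). The projection is proj_W(v) = U c.
Check: (v - proj_W(v)) · u_1 = 0  (should be 0).
Check: (v - proj_W(v)) · u_2 = 0  (should be 0).
Result: proj_W(v) = (-479/134, -153/67, 75/134).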